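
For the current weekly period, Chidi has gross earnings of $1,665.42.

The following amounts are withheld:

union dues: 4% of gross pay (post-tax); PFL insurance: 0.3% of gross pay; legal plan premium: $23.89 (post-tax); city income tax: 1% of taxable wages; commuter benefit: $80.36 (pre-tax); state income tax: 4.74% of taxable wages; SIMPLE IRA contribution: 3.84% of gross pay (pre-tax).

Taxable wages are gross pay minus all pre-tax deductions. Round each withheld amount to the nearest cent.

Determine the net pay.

$1,338.29

SIMPLE IRA contribution: $1,665.42 × 0.0384 = $63.95
Commuter benefit: $80.36
Pre-tax total = $63.95 + $80.36 = $144.31
Taxable wages = $1,665.42 − $144.31 = $1,521.11
City income tax: $1,521.11 × 0.01 = $15.21
State income tax: $1,521.11 × 0.0474 = $72.10
PFL insurance: $1,665.42 × 0.003 = $5.00
Legal plan premium: $23.89
Union dues: $1,665.42 × 0.04 = $66.62
Total deductions = $63.95 + $80.36 + $15.21 + $72.10 + $5.00 + $23.89 + $66.62 = $327.13
Net pay = $1,665.42 − $327.13 = $1,338.29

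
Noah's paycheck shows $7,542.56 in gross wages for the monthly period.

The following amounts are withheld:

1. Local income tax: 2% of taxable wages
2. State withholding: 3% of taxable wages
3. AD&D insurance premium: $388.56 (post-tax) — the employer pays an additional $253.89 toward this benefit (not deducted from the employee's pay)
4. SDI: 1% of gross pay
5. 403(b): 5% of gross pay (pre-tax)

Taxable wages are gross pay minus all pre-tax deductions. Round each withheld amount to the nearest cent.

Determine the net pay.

403(b): $7,542.56 × 0.05 = $377.13
Taxable wages = $7,542.56 − $377.13 = $7,165.43
Local income tax: $7,165.43 × 0.02 = $143.31
State withholding: $7,165.43 × 0.03 = $214.96
SDI: $7,542.56 × 0.01 = $75.43
AD&D insurance premium: $388.56
(Employer's $253.89 toward AD&D insurance premium is not withheld from the employee.)
Total deductions = $377.13 + $143.31 + $214.96 + $75.43 + $388.56 = $1,199.39
Net pay = $7,542.56 − $1,199.39 = $6,343.17

$6,343.17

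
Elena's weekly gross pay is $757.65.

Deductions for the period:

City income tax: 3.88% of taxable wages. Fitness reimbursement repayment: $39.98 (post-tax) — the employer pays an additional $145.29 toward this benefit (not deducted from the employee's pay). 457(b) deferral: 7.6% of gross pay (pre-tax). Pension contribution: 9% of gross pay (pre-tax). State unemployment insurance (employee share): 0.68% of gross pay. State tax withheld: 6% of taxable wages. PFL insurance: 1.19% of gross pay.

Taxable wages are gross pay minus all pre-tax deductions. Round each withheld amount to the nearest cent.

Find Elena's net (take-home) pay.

$515.30

457(b) deferral: $757.65 × 0.076 = $57.58
Pension contribution: $757.65 × 0.09 = $68.19
Pre-tax total = $57.58 + $68.19 = $125.77
Taxable wages = $757.65 − $125.77 = $631.88
City income tax: $631.88 × 0.0388 = $24.52
State tax withheld: $631.88 × 0.06 = $37.91
State unemployment insurance (employee share): $757.65 × 0.0068 = $5.15
PFL insurance: $757.65 × 0.0119 = $9.02
Fitness reimbursement repayment: $39.98
(Employer's $145.29 toward fitness reimbursement repayment is not withheld from the employee.)
Total deductions = $57.58 + $68.19 + $24.52 + $37.91 + $5.15 + $9.02 + $39.98 = $242.35
Net pay = $757.65 − $242.35 = $515.30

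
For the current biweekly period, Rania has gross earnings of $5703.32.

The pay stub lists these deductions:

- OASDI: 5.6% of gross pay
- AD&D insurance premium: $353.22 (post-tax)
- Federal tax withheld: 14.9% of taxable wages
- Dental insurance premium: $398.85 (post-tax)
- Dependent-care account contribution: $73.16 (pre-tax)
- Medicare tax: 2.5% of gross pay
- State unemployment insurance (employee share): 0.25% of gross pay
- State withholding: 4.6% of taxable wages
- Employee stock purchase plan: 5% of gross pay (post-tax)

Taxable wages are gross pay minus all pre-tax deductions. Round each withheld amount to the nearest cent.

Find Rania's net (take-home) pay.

Dependent-care account contribution: $73.16
Taxable wages = $5703.32 − $73.16 = $5630.16
State withholding: $5630.16 × 0.046 = $258.99
Federal tax withheld: $5630.16 × 0.149 = $838.89
OASDI: $5703.32 × 0.056 = $319.39
State unemployment insurance (employee share): $5703.32 × 0.0025 = $14.26
Medicare tax: $5703.32 × 0.025 = $142.58
Dental insurance premium: $398.85
Employee stock purchase plan: $5703.32 × 0.05 = $285.17
AD&D insurance premium: $353.22
Total deductions = $73.16 + $258.99 + $838.89 + $319.39 + $14.26 + $142.58 + $398.85 + $285.17 + $353.22 = $2684.51
Net pay = $5703.32 − $2684.51 = $3018.81

$3018.81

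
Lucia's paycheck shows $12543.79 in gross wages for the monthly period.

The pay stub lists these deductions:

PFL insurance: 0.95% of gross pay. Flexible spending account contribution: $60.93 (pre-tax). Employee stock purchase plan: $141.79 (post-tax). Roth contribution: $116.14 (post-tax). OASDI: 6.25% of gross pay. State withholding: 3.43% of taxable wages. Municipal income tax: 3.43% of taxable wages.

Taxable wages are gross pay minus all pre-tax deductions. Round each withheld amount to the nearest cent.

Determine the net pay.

$10465.45

Flexible spending account contribution: $60.93
Taxable wages = $12543.79 − $60.93 = $12482.86
Municipal income tax: $12482.86 × 0.0343 = $428.16
State withholding: $12482.86 × 0.0343 = $428.16
OASDI: $12543.79 × 0.0625 = $783.99
PFL insurance: $12543.79 × 0.0095 = $119.17
Employee stock purchase plan: $141.79
Roth contribution: $116.14
Total deductions = $60.93 + $428.16 + $428.16 + $783.99 + $119.17 + $141.79 + $116.14 = $2078.34
Net pay = $12543.79 − $2078.34 = $10465.45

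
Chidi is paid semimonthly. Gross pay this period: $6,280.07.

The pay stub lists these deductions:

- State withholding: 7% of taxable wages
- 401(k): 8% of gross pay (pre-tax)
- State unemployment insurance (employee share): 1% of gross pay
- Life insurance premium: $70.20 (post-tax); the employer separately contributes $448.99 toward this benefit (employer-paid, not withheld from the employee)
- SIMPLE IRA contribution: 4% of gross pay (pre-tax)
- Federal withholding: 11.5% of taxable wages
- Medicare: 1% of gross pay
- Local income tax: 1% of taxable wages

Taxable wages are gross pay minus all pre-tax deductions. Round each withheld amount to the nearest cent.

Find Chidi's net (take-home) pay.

$4,253.01

SIMPLE IRA contribution: $6,280.07 × 0.04 = $251.20
401(k): $6,280.07 × 0.08 = $502.41
Pre-tax total = $251.20 + $502.41 = $753.61
Taxable wages = $6,280.07 − $753.61 = $5,526.46
Local income tax: $5,526.46 × 0.01 = $55.26
Federal withholding: $5,526.46 × 0.115 = $635.54
State withholding: $5,526.46 × 0.07 = $386.85
State unemployment insurance (employee share): $6,280.07 × 0.01 = $62.80
Medicare: $6,280.07 × 0.01 = $62.80
Life insurance premium: $70.20
(Employer's $448.99 toward life insurance premium is not withheld from the employee.)
Total deductions = $251.20 + $502.41 + $55.26 + $635.54 + $386.85 + $62.80 + $62.80 + $70.20 = $2,027.06
Net pay = $6,280.07 − $2,027.06 = $4,253.01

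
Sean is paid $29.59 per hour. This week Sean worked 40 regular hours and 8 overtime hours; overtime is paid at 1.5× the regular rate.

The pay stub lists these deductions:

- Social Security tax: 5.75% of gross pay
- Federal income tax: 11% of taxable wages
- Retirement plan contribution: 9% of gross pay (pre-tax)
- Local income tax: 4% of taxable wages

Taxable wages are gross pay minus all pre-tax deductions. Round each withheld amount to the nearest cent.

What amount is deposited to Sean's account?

$1,101.70

Regular pay: 40 × $29.59 = $1,183.60
Overtime pay: 8 × $29.59 × 1.5 = $355.08
Gross pay = $1,183.60 + $355.08 = $1,538.68
Retirement plan contribution: $1,538.68 × 0.09 = $138.48
Taxable wages = $1,538.68 − $138.48 = $1,400.20
Federal income tax: $1,400.20 × 0.11 = $154.02
Local income tax: $1,400.20 × 0.04 = $56.01
Social Security tax: $1,538.68 × 0.0575 = $88.47
Total deductions = $138.48 + $154.02 + $56.01 + $88.47 = $436.98
Net pay = $1,538.68 − $436.98 = $1,101.70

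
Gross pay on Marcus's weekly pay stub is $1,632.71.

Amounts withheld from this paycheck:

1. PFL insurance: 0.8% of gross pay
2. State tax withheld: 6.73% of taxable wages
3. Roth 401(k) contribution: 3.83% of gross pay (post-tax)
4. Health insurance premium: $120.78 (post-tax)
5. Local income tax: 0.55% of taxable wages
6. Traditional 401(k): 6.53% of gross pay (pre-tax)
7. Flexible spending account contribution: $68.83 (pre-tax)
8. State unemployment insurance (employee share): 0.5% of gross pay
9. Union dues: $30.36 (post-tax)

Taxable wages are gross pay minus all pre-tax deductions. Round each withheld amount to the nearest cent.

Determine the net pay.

$1,116.29

Traditional 401(k): $1,632.71 × 0.0653 = $106.62
Flexible spending account contribution: $68.83
Pre-tax total = $106.62 + $68.83 = $175.45
Taxable wages = $1,632.71 − $175.45 = $1,457.26
State tax withheld: $1,457.26 × 0.0673 = $98.07
Local income tax: $1,457.26 × 0.0055 = $8.01
State unemployment insurance (employee share): $1,632.71 × 0.005 = $8.16
PFL insurance: $1,632.71 × 0.008 = $13.06
Union dues: $30.36
Roth 401(k) contribution: $1,632.71 × 0.0383 = $62.53
Health insurance premium: $120.78
Total deductions = $106.62 + $68.83 + $98.07 + $8.01 + $8.16 + $13.06 + $30.36 + $62.53 + $120.78 = $516.42
Net pay = $1,632.71 − $516.42 = $1,116.29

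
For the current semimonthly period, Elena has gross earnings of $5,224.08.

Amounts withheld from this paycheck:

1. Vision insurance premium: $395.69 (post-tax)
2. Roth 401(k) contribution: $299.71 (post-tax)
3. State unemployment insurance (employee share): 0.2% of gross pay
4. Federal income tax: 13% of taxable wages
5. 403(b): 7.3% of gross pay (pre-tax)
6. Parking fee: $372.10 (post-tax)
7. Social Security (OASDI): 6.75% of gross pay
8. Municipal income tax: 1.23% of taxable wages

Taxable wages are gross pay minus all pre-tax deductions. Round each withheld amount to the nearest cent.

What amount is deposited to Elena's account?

$2,723.02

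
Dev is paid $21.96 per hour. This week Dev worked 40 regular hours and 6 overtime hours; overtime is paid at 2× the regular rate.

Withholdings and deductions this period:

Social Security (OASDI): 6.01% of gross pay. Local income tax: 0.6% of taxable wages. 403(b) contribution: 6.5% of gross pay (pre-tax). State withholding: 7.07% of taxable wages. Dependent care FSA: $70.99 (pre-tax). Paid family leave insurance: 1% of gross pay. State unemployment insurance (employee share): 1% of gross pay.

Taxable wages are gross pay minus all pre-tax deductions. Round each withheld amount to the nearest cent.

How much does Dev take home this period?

Regular pay: 40 × $21.96 = $878.40
Overtime pay: 6 × $21.96 × 2 = $263.52
Gross pay = $878.40 + $263.52 = $1,141.92
403(b) contribution: $1,141.92 × 0.065 = $74.22
Dependent care FSA: $70.99
Pre-tax total = $74.22 + $70.99 = $145.21
Taxable wages = $1,141.92 − $145.21 = $996.71
Local income tax: $996.71 × 0.006 = $5.98
State withholding: $996.71 × 0.0707 = $70.47
Paid family leave insurance: $1,141.92 × 0.01 = $11.42
State unemployment insurance (employee share): $1,141.92 × 0.01 = $11.42
Social Security (OASDI): $1,141.92 × 0.0601 = $68.63
Total deductions = $74.22 + $70.99 + $5.98 + $70.47 + $11.42 + $11.42 + $68.63 = $313.13
Net pay = $1,141.92 − $313.13 = $828.79

$828.79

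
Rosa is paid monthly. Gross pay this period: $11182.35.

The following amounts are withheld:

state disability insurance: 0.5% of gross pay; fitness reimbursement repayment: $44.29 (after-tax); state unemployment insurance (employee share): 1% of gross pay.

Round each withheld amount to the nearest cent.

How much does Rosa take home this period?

$10970.33

State unemployment insurance (employee share): $11182.35 × 0.01 = $111.82
State disability insurance: $11182.35 × 0.005 = $55.91
Fitness reimbursement repayment: $44.29
Total deductions = $111.82 + $55.91 + $44.29 = $212.02
Net pay = $11182.35 − $212.02 = $10970.33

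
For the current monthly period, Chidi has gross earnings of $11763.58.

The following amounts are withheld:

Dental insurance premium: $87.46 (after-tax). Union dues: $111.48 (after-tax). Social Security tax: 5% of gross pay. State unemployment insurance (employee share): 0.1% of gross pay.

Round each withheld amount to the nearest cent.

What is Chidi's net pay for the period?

$10964.70

State unemployment insurance (employee share): $11763.58 × 0.001 = $11.76
Social Security tax: $11763.58 × 0.05 = $588.18
Union dues: $111.48
Dental insurance premium: $87.46
Total deductions = $11.76 + $588.18 + $111.48 + $87.46 = $798.88
Net pay = $11763.58 − $798.88 = $10964.70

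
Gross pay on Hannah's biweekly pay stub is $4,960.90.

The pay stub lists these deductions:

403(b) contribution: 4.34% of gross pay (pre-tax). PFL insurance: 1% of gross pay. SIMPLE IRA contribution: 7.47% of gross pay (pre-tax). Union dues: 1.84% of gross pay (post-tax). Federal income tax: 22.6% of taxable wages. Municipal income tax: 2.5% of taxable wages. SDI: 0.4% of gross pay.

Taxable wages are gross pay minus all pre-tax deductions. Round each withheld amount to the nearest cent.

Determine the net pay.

403(b) contribution: $4,960.90 × 0.0434 = $215.30
SIMPLE IRA contribution: $4,960.90 × 0.0747 = $370.58
Pre-tax total = $215.30 + $370.58 = $585.88
Taxable wages = $4,960.90 − $585.88 = $4,375.02
Municipal income tax: $4,375.02 × 0.025 = $109.38
Federal income tax: $4,375.02 × 0.226 = $988.75
SDI: $4,960.90 × 0.004 = $19.84
PFL insurance: $4,960.90 × 0.01 = $49.61
Union dues: $4,960.90 × 0.0184 = $91.28
Total deductions = $215.30 + $370.58 + $109.38 + $988.75 + $19.84 + $49.61 + $91.28 = $1,844.74
Net pay = $4,960.90 − $1,844.74 = $3,116.16

$3,116.16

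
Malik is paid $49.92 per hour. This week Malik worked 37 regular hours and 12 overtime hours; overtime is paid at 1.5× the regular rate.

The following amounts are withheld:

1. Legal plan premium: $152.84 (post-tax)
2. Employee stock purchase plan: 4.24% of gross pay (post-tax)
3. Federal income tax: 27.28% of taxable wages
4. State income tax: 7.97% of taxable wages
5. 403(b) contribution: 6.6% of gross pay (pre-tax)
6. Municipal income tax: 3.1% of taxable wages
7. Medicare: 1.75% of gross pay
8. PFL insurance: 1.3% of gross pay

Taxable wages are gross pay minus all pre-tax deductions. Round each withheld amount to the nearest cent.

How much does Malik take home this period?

Regular pay: 37 × $49.92 = $1847.04
Overtime pay: 12 × $49.92 × 1.5 = $898.56
Gross pay = $1847.04 + $898.56 = $2745.60
403(b) contribution: $2745.60 × 0.066 = $181.21
Taxable wages = $2745.60 − $181.21 = $2564.39
State income tax: $2564.39 × 0.0797 = $204.38
Federal income tax: $2564.39 × 0.2728 = $699.57
Municipal income tax: $2564.39 × 0.031 = $79.50
PFL insurance: $2745.60 × 0.013 = $35.69
Medicare: $2745.60 × 0.0175 = $48.05
Legal plan premium: $152.84
Employee stock purchase plan: $2745.60 × 0.0424 = $116.41
Total deductions = $181.21 + $204.38 + $699.57 + $79.50 + $35.69 + $48.05 + $152.84 + $116.41 = $1517.65
Net pay = $2745.60 − $1517.65 = $1227.95

$1227.95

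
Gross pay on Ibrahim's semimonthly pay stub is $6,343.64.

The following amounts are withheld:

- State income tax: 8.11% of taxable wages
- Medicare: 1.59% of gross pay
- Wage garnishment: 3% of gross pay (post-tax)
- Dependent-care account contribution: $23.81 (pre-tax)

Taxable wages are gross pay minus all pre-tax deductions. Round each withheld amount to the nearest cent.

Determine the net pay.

$5,516.12

Dependent-care account contribution: $23.81
Taxable wages = $6,343.64 − $23.81 = $6,319.83
State income tax: $6,319.83 × 0.0811 = $512.54
Medicare: $6,343.64 × 0.0159 = $100.86
Wage garnishment: $6,343.64 × 0.03 = $190.31
Total deductions = $23.81 + $512.54 + $100.86 + $190.31 = $827.52
Net pay = $6,343.64 − $827.52 = $5,516.12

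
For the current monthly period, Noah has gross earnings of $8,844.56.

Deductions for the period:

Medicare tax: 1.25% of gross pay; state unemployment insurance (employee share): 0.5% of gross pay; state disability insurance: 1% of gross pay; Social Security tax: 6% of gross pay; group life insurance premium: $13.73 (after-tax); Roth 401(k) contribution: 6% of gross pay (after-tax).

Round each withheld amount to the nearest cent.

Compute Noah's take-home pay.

$7,526.26

State disability insurance: $8,844.56 × 0.01 = $88.45
Social Security tax: $8,844.56 × 0.06 = $530.67
State unemployment insurance (employee share): $8,844.56 × 0.005 = $44.22
Medicare tax: $8,844.56 × 0.0125 = $110.56
Group life insurance premium: $13.73
Roth 401(k) contribution: $8,844.56 × 0.06 = $530.67
Total deductions = $88.45 + $530.67 + $44.22 + $110.56 + $13.73 + $530.67 = $1,318.30
Net pay = $8,844.56 − $1,318.30 = $7,526.26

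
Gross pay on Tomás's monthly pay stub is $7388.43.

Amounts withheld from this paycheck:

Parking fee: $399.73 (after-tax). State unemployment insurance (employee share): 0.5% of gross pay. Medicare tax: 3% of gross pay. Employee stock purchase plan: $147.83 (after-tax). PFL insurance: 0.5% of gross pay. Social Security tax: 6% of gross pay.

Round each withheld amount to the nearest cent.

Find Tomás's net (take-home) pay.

$6102.03

Medicare tax: $7388.43 × 0.03 = $221.65
PFL insurance: $7388.43 × 0.005 = $36.94
Social Security tax: $7388.43 × 0.06 = $443.31
State unemployment insurance (employee share): $7388.43 × 0.005 = $36.94
Parking fee: $399.73
Employee stock purchase plan: $147.83
Total deductions = $221.65 + $36.94 + $443.31 + $36.94 + $399.73 + $147.83 = $1286.40
Net pay = $7388.43 − $1286.40 = $6102.03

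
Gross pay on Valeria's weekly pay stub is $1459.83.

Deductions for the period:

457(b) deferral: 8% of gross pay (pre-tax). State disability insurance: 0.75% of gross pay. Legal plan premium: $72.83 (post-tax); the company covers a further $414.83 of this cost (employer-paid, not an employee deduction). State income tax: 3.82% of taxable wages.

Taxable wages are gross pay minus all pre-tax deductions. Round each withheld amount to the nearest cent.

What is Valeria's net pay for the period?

$1207.96

457(b) deferral: $1459.83 × 0.08 = $116.79
Taxable wages = $1459.83 − $116.79 = $1343.04
State income tax: $1343.04 × 0.0382 = $51.30
State disability insurance: $1459.83 × 0.0075 = $10.95
Legal plan premium: $72.83
(Employer's $414.83 toward legal plan premium is not withheld from the employee.)
Total deductions = $116.79 + $51.30 + $10.95 + $72.83 = $251.87
Net pay = $1459.83 − $251.87 = $1207.96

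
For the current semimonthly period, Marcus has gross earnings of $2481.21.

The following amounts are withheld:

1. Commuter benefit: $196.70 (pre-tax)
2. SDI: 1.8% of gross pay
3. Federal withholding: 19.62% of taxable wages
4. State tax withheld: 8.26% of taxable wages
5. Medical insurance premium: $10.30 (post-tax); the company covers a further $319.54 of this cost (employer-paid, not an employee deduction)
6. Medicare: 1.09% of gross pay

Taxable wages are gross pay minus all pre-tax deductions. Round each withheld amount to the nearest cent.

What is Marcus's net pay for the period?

$1565.58

Commuter benefit: $196.70
Taxable wages = $2481.21 − $196.70 = $2284.51
State tax withheld: $2284.51 × 0.0826 = $188.70
Federal withholding: $2284.51 × 0.1962 = $448.22
SDI: $2481.21 × 0.018 = $44.66
Medicare: $2481.21 × 0.0109 = $27.05
Medical insurance premium: $10.30
(Employer's $319.54 toward medical insurance premium is not withheld from the employee.)
Total deductions = $196.70 + $188.70 + $448.22 + $44.66 + $27.05 + $10.30 = $915.63
Net pay = $2481.21 − $915.63 = $1565.58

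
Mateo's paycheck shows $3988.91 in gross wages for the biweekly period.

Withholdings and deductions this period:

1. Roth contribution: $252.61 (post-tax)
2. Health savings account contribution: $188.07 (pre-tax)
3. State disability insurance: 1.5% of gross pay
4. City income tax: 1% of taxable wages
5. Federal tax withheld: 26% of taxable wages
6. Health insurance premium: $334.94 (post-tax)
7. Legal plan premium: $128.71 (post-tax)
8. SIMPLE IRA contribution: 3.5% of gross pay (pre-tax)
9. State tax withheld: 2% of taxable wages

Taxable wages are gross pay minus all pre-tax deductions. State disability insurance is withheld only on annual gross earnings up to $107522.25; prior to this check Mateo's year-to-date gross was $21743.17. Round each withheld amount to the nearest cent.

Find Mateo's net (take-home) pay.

$1823.39

SIMPLE IRA contribution: $3988.91 × 0.035 = $139.61
Health savings account contribution: $188.07
Pre-tax total = $139.61 + $188.07 = $327.68
Taxable wages = $3988.91 − $327.68 = $3661.23
Federal tax withheld: $3661.23 × 0.26 = $951.92
State tax withheld: $3661.23 × 0.02 = $73.22
City income tax: $3661.23 × 0.01 = $36.61
State disability insurance: cap not yet reached, full $3988.91 is subject → $3988.91 × 0.015 = $59.83
Roth contribution: $252.61
Legal plan premium: $128.71
Health insurance premium: $334.94
Total deductions = $139.61 + $188.07 + $951.92 + $73.22 + $36.61 + $59.83 + $252.61 + $128.71 + $334.94 = $2165.52
Net pay = $3988.91 − $2165.52 = $1823.39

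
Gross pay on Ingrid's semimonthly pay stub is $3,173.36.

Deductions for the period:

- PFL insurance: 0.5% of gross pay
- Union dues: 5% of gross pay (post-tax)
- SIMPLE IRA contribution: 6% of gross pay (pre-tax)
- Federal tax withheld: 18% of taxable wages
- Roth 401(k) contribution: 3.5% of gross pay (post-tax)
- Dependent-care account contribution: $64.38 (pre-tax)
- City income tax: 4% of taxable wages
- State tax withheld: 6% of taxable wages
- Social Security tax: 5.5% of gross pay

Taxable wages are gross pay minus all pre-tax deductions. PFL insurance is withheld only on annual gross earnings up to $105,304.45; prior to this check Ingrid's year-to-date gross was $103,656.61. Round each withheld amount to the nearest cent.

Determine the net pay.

$1,648.88

Dependent-care account contribution: $64.38
SIMPLE IRA contribution: $3,173.36 × 0.06 = $190.40
Pre-tax total = $64.38 + $190.40 = $254.78
Taxable wages = $3,173.36 − $254.78 = $2,918.58
State tax withheld: $2,918.58 × 0.06 = $175.11
City income tax: $2,918.58 × 0.04 = $116.74
Federal tax withheld: $2,918.58 × 0.18 = $525.34
PFL insurance: only $105,304.45 − $103,656.61 = $1,647.84 of this check is subject → $1,647.84 × 0.005 = $8.24
Social Security tax: $3,173.36 × 0.055 = $174.53
Roth 401(k) contribution: $3,173.36 × 0.035 = $111.07
Union dues: $3,173.36 × 0.05 = $158.67
Total deductions = $64.38 + $190.40 + $175.11 + $116.74 + $525.34 + $8.24 + $174.53 + $111.07 + $158.67 = $1,524.48
Net pay = $3,173.36 − $1,524.48 = $1,648.88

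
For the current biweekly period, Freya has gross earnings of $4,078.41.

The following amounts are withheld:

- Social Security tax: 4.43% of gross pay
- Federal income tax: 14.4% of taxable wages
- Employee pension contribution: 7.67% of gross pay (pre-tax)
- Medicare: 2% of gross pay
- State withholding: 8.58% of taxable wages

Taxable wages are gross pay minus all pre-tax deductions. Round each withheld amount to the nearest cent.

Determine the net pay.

$2,638.02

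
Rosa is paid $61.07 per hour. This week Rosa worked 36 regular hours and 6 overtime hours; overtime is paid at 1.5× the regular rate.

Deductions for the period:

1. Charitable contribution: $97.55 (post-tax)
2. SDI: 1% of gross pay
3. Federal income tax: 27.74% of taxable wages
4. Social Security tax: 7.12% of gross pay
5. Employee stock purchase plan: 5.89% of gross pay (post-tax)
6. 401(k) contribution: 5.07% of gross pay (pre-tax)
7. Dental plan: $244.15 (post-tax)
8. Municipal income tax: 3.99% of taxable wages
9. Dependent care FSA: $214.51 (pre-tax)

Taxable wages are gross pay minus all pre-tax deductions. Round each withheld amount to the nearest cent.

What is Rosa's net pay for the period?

Regular pay: 36 × $61.07 = $2,198.52
Overtime pay: 6 × $61.07 × 1.5 = $549.63
Gross pay = $2,198.52 + $549.63 = $2,748.15
Dependent care FSA: $214.51
401(k) contribution: $2,748.15 × 0.0507 = $139.33
Pre-tax total = $214.51 + $139.33 = $353.84
Taxable wages = $2,748.15 − $353.84 = $2,394.31
Federal income tax: $2,394.31 × 0.2774 = $664.18
Municipal income tax: $2,394.31 × 0.0399 = $95.53
Social Security tax: $2,748.15 × 0.0712 = $195.67
SDI: $2,748.15 × 0.01 = $27.48
Charitable contribution: $97.55
Employee stock purchase plan: $2,748.15 × 0.0589 = $161.87
Dental plan: $244.15
Total deductions = $214.51 + $139.33 + $664.18 + $95.53 + $195.67 + $27.48 + $97.55 + $161.87 + $244.15 = $1,840.27
Net pay = $2,748.15 − $1,840.27 = $907.88

$907.88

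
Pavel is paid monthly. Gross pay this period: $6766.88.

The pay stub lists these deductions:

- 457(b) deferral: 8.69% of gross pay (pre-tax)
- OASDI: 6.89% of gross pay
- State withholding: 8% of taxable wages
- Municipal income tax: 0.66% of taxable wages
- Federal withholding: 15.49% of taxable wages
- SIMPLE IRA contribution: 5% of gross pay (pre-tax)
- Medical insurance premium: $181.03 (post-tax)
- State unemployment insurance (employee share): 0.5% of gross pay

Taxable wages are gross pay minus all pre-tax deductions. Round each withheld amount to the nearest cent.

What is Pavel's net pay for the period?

457(b) deferral: $6766.88 × 0.0869 = $588.04
SIMPLE IRA contribution: $6766.88 × 0.05 = $338.34
Pre-tax total = $588.04 + $338.34 = $926.38
Taxable wages = $6766.88 − $926.38 = $5840.50
Municipal income tax: $5840.50 × 0.0066 = $38.55
State withholding: $5840.50 × 0.08 = $467.24
Federal withholding: $5840.50 × 0.1549 = $904.69
OASDI: $6766.88 × 0.0689 = $466.24
State unemployment insurance (employee share): $6766.88 × 0.005 = $33.83
Medical insurance premium: $181.03
Total deductions = $588.04 + $338.34 + $38.55 + $467.24 + $904.69 + $466.24 + $33.83 + $181.03 = $3017.96
Net pay = $6766.88 − $3017.96 = $3748.92

$3748.92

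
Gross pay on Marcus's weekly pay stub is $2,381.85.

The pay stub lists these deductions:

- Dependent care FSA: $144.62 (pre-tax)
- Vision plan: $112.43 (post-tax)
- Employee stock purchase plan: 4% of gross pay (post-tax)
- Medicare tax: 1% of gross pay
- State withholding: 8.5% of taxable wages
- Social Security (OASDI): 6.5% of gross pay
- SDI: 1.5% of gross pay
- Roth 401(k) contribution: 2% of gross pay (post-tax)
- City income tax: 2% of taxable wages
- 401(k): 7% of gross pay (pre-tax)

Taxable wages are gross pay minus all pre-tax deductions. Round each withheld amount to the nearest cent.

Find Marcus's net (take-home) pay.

$1,383.39

Dependent care FSA: $144.62
401(k): $2,381.85 × 0.07 = $166.73
Pre-tax total = $144.62 + $166.73 = $311.35
Taxable wages = $2,381.85 − $311.35 = $2,070.50
City income tax: $2,070.50 × 0.02 = $41.41
State withholding: $2,070.50 × 0.085 = $175.99
Medicare tax: $2,381.85 × 0.01 = $23.82
SDI: $2,381.85 × 0.015 = $35.73
Social Security (OASDI): $2,381.85 × 0.065 = $154.82
Employee stock purchase plan: $2,381.85 × 0.04 = $95.27
Roth 401(k) contribution: $2,381.85 × 0.02 = $47.64
Vision plan: $112.43
Total deductions = $144.62 + $166.73 + $41.41 + $175.99 + $23.82 + $35.73 + $154.82 + $95.27 + $47.64 + $112.43 = $998.46
Net pay = $2,381.85 − $998.46 = $1,383.39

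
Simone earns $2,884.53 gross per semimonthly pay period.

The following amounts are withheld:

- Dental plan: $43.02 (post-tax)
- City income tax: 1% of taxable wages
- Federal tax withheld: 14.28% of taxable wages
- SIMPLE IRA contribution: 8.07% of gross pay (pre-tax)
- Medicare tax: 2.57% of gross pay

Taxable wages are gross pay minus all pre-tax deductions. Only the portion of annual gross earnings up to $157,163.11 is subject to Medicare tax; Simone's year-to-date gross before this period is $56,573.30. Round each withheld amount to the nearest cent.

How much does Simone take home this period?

$2,129.41

SIMPLE IRA contribution: $2,884.53 × 0.0807 = $232.78
Taxable wages = $2,884.53 − $232.78 = $2,651.75
City income tax: $2,651.75 × 0.01 = $26.52
Federal tax withheld: $2,651.75 × 0.1428 = $378.67
Medicare tax: cap not yet reached, full $2,884.53 is subject → $2,884.53 × 0.0257 = $74.13
Dental plan: $43.02
Total deductions = $232.78 + $26.52 + $378.67 + $74.13 + $43.02 = $755.12
Net pay = $2,884.53 − $755.12 = $2,129.41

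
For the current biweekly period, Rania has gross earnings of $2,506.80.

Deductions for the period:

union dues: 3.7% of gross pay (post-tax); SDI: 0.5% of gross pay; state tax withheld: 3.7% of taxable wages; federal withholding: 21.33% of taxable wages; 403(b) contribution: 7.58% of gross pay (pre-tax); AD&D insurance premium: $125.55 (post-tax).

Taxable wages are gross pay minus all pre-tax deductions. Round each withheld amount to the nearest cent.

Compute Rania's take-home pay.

$1,506.06

403(b) contribution: $2,506.80 × 0.0758 = $190.02
Taxable wages = $2,506.80 − $190.02 = $2,316.78
State tax withheld: $2,316.78 × 0.037 = $85.72
Federal withholding: $2,316.78 × 0.2133 = $494.17
SDI: $2,506.80 × 0.005 = $12.53
AD&D insurance premium: $125.55
Union dues: $2,506.80 × 0.037 = $92.75
Total deductions = $190.02 + $85.72 + $494.17 + $12.53 + $125.55 + $92.75 = $1,000.74
Net pay = $2,506.80 − $1,000.74 = $1,506.06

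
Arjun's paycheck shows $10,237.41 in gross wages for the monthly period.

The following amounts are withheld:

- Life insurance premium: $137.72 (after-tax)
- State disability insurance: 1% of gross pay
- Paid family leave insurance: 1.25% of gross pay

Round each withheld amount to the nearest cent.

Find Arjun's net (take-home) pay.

State disability insurance: $10,237.41 × 0.01 = $102.37
Paid family leave insurance: $10,237.41 × 0.0125 = $127.97
Life insurance premium: $137.72
Total deductions = $102.37 + $127.97 + $137.72 = $368.06
Net pay = $10,237.41 − $368.06 = $9,869.35

$9,869.35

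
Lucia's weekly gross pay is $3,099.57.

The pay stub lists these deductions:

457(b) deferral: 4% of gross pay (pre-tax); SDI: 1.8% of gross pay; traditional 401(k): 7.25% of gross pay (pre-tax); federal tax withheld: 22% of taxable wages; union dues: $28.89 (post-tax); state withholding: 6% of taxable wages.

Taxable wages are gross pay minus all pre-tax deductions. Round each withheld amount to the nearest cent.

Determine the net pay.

Traditional 401(k): $3,099.57 × 0.0725 = $224.72
457(b) deferral: $3,099.57 × 0.04 = $123.98
Pre-tax total = $224.72 + $123.98 = $348.70
Taxable wages = $3,099.57 − $348.70 = $2,750.87
Federal tax withheld: $2,750.87 × 0.22 = $605.19
State withholding: $2,750.87 × 0.06 = $165.05
SDI: $3,099.57 × 0.018 = $55.79
Union dues: $28.89
Total deductions = $224.72 + $123.98 + $605.19 + $165.05 + $55.79 + $28.89 = $1,203.62
Net pay = $3,099.57 − $1,203.62 = $1,895.95

$1,895.95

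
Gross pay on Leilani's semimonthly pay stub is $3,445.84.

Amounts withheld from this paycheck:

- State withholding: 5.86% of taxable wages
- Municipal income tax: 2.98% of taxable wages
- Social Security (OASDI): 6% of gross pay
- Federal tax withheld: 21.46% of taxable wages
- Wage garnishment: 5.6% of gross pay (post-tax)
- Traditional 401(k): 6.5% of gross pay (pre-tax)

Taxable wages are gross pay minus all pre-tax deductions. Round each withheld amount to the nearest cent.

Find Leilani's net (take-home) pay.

$1,845.92

Traditional 401(k): $3,445.84 × 0.065 = $223.98
Taxable wages = $3,445.84 − $223.98 = $3,221.86
State withholding: $3,221.86 × 0.0586 = $188.80
Municipal income tax: $3,221.86 × 0.0298 = $96.01
Federal tax withheld: $3,221.86 × 0.2146 = $691.41
Social Security (OASDI): $3,445.84 × 0.06 = $206.75
Wage garnishment: $3,445.84 × 0.056 = $192.97
Total deductions = $223.98 + $188.80 + $96.01 + $691.41 + $206.75 + $192.97 = $1,599.92
Net pay = $3,445.84 − $1,599.92 = $1,845.92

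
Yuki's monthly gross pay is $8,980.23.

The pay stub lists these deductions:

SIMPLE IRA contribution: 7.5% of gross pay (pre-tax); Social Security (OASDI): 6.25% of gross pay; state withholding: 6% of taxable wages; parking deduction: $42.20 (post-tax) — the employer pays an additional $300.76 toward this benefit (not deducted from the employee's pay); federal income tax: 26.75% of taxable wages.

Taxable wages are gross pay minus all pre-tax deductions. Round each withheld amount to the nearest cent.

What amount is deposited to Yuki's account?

$4,982.81

SIMPLE IRA contribution: $8,980.23 × 0.075 = $673.52
Taxable wages = $8,980.23 − $673.52 = $8,306.71
Federal income tax: $8,306.71 × 0.2675 = $2,222.04
State withholding: $8,306.71 × 0.06 = $498.40
Social Security (OASDI): $8,980.23 × 0.0625 = $561.26
Parking deduction: $42.20
(Employer's $300.76 toward parking deduction is not withheld from the employee.)
Total deductions = $673.52 + $2,222.04 + $498.40 + $561.26 + $42.20 = $3,997.42
Net pay = $8,980.23 − $3,997.42 = $4,982.81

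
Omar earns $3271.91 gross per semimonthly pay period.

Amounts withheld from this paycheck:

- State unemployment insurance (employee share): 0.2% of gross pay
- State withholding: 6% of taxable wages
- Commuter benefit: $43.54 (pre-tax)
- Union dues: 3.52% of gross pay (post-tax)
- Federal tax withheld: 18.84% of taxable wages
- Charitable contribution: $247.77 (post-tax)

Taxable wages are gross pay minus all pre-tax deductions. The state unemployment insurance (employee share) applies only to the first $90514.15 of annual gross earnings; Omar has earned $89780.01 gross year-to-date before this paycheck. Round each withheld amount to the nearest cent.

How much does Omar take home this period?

Commuter benefit: $43.54
Taxable wages = $3271.91 − $43.54 = $3228.37
Federal tax withheld: $3228.37 × 0.1884 = $608.22
State withholding: $3228.37 × 0.06 = $193.70
State unemployment insurance (employee share): only $90514.15 − $89780.01 = $734.14 of this check is subject → $734.14 × 0.002 = $1.47
Union dues: $3271.91 × 0.0352 = $115.17
Charitable contribution: $247.77
Total deductions = $43.54 + $608.22 + $193.70 + $1.47 + $115.17 + $247.77 = $1209.87
Net pay = $3271.91 − $1209.87 = $2062.04

$2062.04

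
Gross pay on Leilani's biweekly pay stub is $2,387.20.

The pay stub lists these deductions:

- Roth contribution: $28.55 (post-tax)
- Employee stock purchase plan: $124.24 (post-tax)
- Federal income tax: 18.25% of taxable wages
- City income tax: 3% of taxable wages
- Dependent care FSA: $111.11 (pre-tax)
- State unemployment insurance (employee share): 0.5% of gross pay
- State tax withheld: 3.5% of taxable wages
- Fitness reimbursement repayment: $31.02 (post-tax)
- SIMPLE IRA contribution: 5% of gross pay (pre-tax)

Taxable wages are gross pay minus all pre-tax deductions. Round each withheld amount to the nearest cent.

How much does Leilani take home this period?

Dependent care FSA: $111.11
SIMPLE IRA contribution: $2,387.20 × 0.05 = $119.36
Pre-tax total = $111.11 + $119.36 = $230.47
Taxable wages = $2,387.20 − $230.47 = $2,156.73
Federal income tax: $2,156.73 × 0.1825 = $393.60
State tax withheld: $2,156.73 × 0.035 = $75.49
City income tax: $2,156.73 × 0.03 = $64.70
State unemployment insurance (employee share): $2,387.20 × 0.005 = $11.94
Employee stock purchase plan: $124.24
Fitness reimbursement repayment: $31.02
Roth contribution: $28.55
Total deductions = $111.11 + $119.36 + $393.60 + $75.49 + $64.70 + $11.94 + $124.24 + $31.02 + $28.55 = $960.01
Net pay = $2,387.20 − $960.01 = $1,427.19

$1,427.19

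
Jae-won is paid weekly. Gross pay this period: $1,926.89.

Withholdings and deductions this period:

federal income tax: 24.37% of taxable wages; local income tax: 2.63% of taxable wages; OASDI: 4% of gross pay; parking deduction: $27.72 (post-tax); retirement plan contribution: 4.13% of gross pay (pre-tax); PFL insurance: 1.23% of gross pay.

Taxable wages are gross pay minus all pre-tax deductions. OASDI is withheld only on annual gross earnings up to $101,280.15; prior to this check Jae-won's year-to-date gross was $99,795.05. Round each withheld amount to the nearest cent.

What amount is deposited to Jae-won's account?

Retirement plan contribution: $1,926.89 × 0.0413 = $79.58
Taxable wages = $1,926.89 − $79.58 = $1,847.31
Local income tax: $1,847.31 × 0.0263 = $48.58
Federal income tax: $1,847.31 × 0.2437 = $450.19
PFL insurance: $1,926.89 × 0.0123 = $23.70
OASDI: only $101,280.15 − $99,795.05 = $1,485.10 of this check is subject → $1,485.10 × 0.04 = $59.40
Parking deduction: $27.72
Total deductions = $79.58 + $48.58 + $450.19 + $23.70 + $59.40 + $27.72 = $689.17
Net pay = $1,926.89 − $689.17 = $1,237.72

$1,237.72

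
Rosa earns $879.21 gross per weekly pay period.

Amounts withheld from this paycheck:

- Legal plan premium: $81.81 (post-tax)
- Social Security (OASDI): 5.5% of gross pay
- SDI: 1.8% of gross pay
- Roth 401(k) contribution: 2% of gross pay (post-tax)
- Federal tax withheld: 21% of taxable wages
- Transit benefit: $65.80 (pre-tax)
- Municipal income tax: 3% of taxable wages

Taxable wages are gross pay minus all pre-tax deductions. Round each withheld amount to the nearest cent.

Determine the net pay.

$454.61

Transit benefit: $65.80
Taxable wages = $879.21 − $65.80 = $813.41
Municipal income tax: $813.41 × 0.03 = $24.40
Federal tax withheld: $813.41 × 0.21 = $170.82
Social Security (OASDI): $879.21 × 0.055 = $48.36
SDI: $879.21 × 0.018 = $15.83
Legal plan premium: $81.81
Roth 401(k) contribution: $879.21 × 0.02 = $17.58
Total deductions = $65.80 + $24.40 + $170.82 + $48.36 + $15.83 + $81.81 + $17.58 = $424.60
Net pay = $879.21 − $424.60 = $454.61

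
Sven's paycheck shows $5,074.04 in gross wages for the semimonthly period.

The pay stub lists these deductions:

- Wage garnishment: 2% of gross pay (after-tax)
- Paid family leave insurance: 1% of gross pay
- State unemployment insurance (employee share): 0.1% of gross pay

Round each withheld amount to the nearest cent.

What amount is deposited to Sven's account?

$4,916.75

State unemployment insurance (employee share): $5,074.04 × 0.001 = $5.07
Paid family leave insurance: $5,074.04 × 0.01 = $50.74
Wage garnishment: $5,074.04 × 0.02 = $101.48
Total deductions = $5.07 + $50.74 + $101.48 = $157.29
Net pay = $5,074.04 − $157.29 = $4,916.75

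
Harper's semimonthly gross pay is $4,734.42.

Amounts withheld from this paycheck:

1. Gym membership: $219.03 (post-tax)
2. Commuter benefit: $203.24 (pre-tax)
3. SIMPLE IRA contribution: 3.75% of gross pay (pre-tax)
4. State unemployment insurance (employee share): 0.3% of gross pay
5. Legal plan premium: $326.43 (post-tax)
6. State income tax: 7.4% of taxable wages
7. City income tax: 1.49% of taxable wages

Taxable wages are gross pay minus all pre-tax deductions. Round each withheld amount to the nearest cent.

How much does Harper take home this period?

SIMPLE IRA contribution: $4,734.42 × 0.0375 = $177.54
Commuter benefit: $203.24
Pre-tax total = $177.54 + $203.24 = $380.78
Taxable wages = $4,734.42 − $380.78 = $4,353.64
City income tax: $4,353.64 × 0.0149 = $64.87
State income tax: $4,353.64 × 0.074 = $322.17
State unemployment insurance (employee share): $4,734.42 × 0.003 = $14.20
Gym membership: $219.03
Legal plan premium: $326.43
Total deductions = $177.54 + $203.24 + $64.87 + $322.17 + $14.20 + $219.03 + $326.43 = $1,327.48
Net pay = $4,734.42 − $1,327.48 = $3,406.94

$3,406.94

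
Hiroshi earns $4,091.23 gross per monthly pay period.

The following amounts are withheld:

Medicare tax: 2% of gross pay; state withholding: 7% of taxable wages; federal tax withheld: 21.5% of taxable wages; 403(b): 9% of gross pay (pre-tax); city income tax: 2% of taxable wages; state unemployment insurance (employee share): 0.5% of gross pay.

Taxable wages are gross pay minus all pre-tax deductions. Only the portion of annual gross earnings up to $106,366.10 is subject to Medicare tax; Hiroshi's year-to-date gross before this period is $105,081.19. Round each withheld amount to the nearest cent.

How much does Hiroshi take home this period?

403(b): $4,091.23 × 0.09 = $368.21
Taxable wages = $4,091.23 − $368.21 = $3,723.02
State withholding: $3,723.02 × 0.07 = $260.61
Federal tax withheld: $3,723.02 × 0.215 = $800.45
City income tax: $3,723.02 × 0.02 = $74.46
Medicare tax: only $106,366.10 − $105,081.19 = $1,284.91 of this check is subject → $1,284.91 × 0.02 = $25.70
State unemployment insurance (employee share): $4,091.23 × 0.005 = $20.46
Total deductions = $368.21 + $260.61 + $800.45 + $74.46 + $25.70 + $20.46 = $1,549.89
Net pay = $4,091.23 − $1,549.89 = $2,541.34

$2,541.34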